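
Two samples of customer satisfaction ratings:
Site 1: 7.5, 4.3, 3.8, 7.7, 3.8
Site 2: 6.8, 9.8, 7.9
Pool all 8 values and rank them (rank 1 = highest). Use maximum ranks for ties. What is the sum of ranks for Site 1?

Sorted (descending): 9.8, 7.9, 7.7, 7.5, 6.8, 4.3, 3.8, 3.8
The 2 values of 3.8 occupy positions 7–8 → each gets rank 8.
Site 1 values → pooled ranks: 7.5→4, 4.3→6, 3.8→8, 7.7→3, 3.8→8
Rank sum = 4 + 6 + 8 + 3 + 8 = 29

29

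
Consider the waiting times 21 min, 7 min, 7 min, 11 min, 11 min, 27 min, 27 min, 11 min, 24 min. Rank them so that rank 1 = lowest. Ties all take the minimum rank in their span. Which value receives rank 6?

21

Sorted (ascending): 7, 7, 11, 11, 11, 21, 24, 27, 27
The 2 values of 7 occupy positions 1–2 → each gets rank 1.
The 3 values of 11 occupy positions 3–5 → each gets rank 3.
The 2 values of 27 occupy positions 8–9 → each gets rank 8.
Rank 6 → value 21.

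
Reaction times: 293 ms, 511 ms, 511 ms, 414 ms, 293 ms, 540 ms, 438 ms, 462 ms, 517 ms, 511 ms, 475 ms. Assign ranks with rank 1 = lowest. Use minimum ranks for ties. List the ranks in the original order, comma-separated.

Sorted (ascending): 293, 293, 414, 438, 462, 475, 511, 511, 511, 517, 540
The 2 values of 293 occupy positions 1–2 → each gets rank 1.
The 3 values of 511 occupy positions 7–9 → each gets rank 7.

1, 7, 7, 3, 1, 11, 4, 5, 10, 7, 6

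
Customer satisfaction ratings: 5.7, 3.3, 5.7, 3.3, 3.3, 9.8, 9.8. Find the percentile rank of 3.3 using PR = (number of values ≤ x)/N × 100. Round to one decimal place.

N = 7.
Strictly below 3.3: 0. Equal to 3.3: 3.
PR = 3/7 × 100 = 42.9

42.9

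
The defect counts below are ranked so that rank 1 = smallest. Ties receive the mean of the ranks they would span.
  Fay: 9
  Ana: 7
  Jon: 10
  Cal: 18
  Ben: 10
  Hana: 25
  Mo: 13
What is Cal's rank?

6

Sorted (ascending): 7, 9, 10, 10, 13, 18, 25
The 2 values of 10 occupy positions 3–4 → average rank (3+4)/2 = 3.5.
Cal has value 18 → rank 6.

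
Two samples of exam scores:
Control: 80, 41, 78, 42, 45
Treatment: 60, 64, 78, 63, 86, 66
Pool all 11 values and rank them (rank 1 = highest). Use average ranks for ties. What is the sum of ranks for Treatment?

30.5

Sorted (descending): 86, 80, 78, 78, 66, 64, 63, 60, 45, 42, 41
The 2 values of 78 occupy positions 3–4 → average rank (3+4)/2 = 3.5.
Treatment values → pooled ranks: 60→8, 64→6, 78→3.5, 63→7, 86→1, 66→5
Rank sum = 8 + 6 + 3.5 + 7 + 1 + 5 = 30.5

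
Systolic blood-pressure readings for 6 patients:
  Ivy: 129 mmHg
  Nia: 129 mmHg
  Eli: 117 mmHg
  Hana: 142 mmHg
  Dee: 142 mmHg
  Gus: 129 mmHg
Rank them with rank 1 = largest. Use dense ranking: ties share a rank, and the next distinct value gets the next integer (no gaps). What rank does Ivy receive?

Sorted (descending): 142, 142, 129, 129, 129, 117
The 2 values of 142 share dense rank 1.
The 3 values of 129 share dense rank 2.
Remaining distinct values take the next consecutive integers.
Ivy has value 129 mmHg → rank 2.

2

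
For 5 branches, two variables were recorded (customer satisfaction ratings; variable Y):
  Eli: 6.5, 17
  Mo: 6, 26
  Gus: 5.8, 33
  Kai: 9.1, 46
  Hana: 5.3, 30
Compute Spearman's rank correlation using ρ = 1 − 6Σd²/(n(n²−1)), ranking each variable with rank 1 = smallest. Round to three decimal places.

Ranks of variable 1: 4, 3, 2, 5, 1
Ranks of variable 2: 1, 2, 4, 5, 3
d = r₁ − r₂: 3, 1, -2, 0, -2
d²: 9, 1, 4, 0, 4; Σd² = 18
ρ = 1 − 6·18/(5·24) = 1 − 108/120 = 0.100

0.100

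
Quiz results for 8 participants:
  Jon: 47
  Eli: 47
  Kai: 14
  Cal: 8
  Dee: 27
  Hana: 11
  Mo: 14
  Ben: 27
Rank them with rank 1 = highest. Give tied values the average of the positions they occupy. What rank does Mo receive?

Sorted (descending): 47, 47, 27, 27, 14, 14, 11, 8
The 2 values of 47 occupy positions 1–2 → average rank (1+2)/2 = 1.5.
The 2 values of 27 occupy positions 3–4 → average rank (3+4)/2 = 3.5.
The 2 values of 14 occupy positions 5–6 → average rank (5+6)/2 = 5.5.
Mo has value 14 → rank 5.5.

5.5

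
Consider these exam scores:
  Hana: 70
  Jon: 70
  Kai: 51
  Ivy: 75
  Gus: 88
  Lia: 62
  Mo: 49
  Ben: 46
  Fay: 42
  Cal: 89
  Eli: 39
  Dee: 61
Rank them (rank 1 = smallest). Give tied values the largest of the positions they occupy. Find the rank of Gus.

11

Sorted (ascending): 39, 42, 46, 49, 51, 61, 62, 70, 70, 75, 88, 89
The 2 values of 70 occupy positions 8–9 → each gets rank 9.
Gus has value 88 → rank 11.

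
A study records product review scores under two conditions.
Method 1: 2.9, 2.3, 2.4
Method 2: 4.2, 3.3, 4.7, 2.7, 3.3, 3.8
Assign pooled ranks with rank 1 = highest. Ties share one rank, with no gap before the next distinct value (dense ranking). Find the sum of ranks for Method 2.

Sorted (descending): 4.7, 4.2, 3.8, 3.3, 3.3, 2.9, 2.7, 2.4, 2.3
The 2 values of 3.3 share dense rank 4.
Remaining distinct values take the next consecutive integers.
Method 2 values → pooled ranks: 4.2→2, 3.3→4, 4.7→1, 2.7→6, 3.3→4, 3.8→3
Rank sum = 2 + 4 + 1 + 6 + 4 + 3 = 20

20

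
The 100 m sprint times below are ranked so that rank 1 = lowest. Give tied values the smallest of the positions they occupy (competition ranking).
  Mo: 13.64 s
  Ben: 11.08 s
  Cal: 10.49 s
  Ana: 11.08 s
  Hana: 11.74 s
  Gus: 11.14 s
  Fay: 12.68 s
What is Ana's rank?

2

Sorted (ascending): 10.49, 11.08, 11.08, 11.14, 11.74, 12.68, 13.64
The 2 values of 11.08 occupy positions 2–3 → each gets rank 2.
Ana has value 11.08 s → rank 2.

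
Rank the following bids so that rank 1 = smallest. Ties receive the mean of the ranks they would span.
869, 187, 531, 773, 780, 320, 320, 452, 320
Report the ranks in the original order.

Sorted (ascending): 187, 320, 320, 320, 452, 531, 773, 780, 869
The 3 values of 320 occupy positions 2–4 → average rank 3.

9, 1, 6, 7, 8, 3, 3, 5, 3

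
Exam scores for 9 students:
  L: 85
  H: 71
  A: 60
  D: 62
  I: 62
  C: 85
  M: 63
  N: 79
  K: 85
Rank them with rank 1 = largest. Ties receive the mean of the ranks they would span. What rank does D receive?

7.5

Sorted (descending): 85, 85, 85, 79, 71, 63, 62, 62, 60
The 3 values of 85 occupy positions 1–3 → average rank 2.
The 2 values of 62 occupy positions 7–8 → average rank (7+8)/2 = 7.5.
D has value 62 → rank 7.5.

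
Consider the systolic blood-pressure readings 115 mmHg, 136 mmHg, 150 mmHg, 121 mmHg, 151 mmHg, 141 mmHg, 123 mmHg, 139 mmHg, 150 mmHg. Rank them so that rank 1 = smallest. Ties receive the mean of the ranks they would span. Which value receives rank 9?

Sorted (ascending): 115, 121, 123, 136, 139, 141, 150, 150, 151
The 2 values of 150 occupy positions 7–8 → average rank (7+8)/2 = 7.5.
Rank 9 → value 151.

151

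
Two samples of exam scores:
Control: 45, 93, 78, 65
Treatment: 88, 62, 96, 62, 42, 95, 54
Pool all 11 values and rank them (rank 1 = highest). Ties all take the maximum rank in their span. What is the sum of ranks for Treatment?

Sorted (descending): 96, 95, 93, 88, 78, 65, 62, 62, 54, 45, 42
The 2 values of 62 occupy positions 7–8 → each gets rank 8.
Treatment values → pooled ranks: 88→4, 62→8, 96→1, 62→8, 42→11, 95→2, 54→9
Rank sum = 4 + 8 + 1 + 8 + 11 + 2 + 9 = 43

43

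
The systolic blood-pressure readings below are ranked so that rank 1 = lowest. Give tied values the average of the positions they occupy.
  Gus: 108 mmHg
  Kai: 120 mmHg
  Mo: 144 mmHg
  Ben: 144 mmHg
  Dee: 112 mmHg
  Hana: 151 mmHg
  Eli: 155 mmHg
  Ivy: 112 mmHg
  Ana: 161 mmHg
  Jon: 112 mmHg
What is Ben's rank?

Sorted (ascending): 108, 112, 112, 112, 120, 144, 144, 151, 155, 161
The 3 values of 112 occupy positions 2–4 → average rank 3.
The 2 values of 144 occupy positions 6–7 → average rank (6+7)/2 = 6.5.
Ben has value 144 mmHg → rank 6.5.

6.5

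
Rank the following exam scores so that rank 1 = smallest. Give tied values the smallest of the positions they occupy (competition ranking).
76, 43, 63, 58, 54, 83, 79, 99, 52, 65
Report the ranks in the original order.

7, 1, 5, 4, 3, 9, 8, 10, 2, 6

Sorted (ascending): 43, 52, 54, 58, 63, 65, 76, 79, 83, 99
No ties — each value takes its position as its rank.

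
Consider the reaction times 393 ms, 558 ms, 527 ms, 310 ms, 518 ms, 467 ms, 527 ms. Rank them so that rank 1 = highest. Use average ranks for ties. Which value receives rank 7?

310

Sorted (descending): 558, 527, 527, 518, 467, 393, 310
The 2 values of 527 occupy positions 2–3 → average rank (2+3)/2 = 2.5.
Rank 7 → value 310.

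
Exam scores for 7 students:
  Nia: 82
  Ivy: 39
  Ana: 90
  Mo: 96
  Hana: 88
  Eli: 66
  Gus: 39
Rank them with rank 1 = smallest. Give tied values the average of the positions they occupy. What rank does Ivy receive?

1.5

Sorted (ascending): 39, 39, 66, 82, 88, 90, 96
The 2 values of 39 occupy positions 1–2 → average rank (1+2)/2 = 1.5.
Ivy has value 39 → rank 1.5.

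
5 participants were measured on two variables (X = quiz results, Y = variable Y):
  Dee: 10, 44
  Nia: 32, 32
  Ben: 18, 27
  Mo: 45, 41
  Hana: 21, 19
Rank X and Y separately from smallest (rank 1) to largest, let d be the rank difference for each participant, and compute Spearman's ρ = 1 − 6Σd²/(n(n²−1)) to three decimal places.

-0.100

Ranks of variable 1: 1, 4, 2, 5, 3
Ranks of variable 2: 5, 3, 2, 4, 1
d = r₁ − r₂: -4, 1, 0, 1, 2
d²: 16, 1, 0, 1, 4; Σd² = 22
ρ = 1 − 6·22/(5·24) = 1 − 132/120 = -0.100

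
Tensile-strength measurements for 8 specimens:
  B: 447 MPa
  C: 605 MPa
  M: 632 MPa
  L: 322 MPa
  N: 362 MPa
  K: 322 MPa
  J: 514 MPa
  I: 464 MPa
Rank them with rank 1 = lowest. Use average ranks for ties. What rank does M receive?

8

Sorted (ascending): 322, 322, 362, 447, 464, 514, 605, 632
The 2 values of 322 occupy positions 1–2 → average rank (1+2)/2 = 1.5.
M has value 632 MPa → rank 8.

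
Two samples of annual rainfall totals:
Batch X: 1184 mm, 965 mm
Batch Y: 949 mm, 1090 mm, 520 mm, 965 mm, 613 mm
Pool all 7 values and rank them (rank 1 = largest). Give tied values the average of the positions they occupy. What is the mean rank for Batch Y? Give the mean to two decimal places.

4.70

Sorted (descending): 1184, 1090, 965, 965, 949, 613, 520
The 2 values of 965 occupy positions 3–4 → average rank (3+4)/2 = 3.5.
Batch Y values → pooled ranks: 949→5, 1090→2, 520→7, 965→3.5, 613→6
Mean rank = (5 + 2 + 7 + 3.5 + 6) / 5 = 4.70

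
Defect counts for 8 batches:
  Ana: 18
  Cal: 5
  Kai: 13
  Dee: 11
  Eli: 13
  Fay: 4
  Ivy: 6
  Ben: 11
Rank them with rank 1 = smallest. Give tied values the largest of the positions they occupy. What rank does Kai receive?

Sorted (ascending): 4, 5, 6, 11, 11, 13, 13, 18
The 2 values of 11 occupy positions 4–5 → each gets rank 5.
The 2 values of 13 occupy positions 6–7 → each gets rank 7.
Kai has value 13 → rank 7.

7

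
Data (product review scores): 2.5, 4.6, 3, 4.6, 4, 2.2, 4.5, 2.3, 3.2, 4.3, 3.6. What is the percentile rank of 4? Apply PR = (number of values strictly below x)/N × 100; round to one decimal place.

N = 11.
Strictly below 4: 6. Equal to 4: 1.
PR = 6/11 × 100 = 54.5

54.5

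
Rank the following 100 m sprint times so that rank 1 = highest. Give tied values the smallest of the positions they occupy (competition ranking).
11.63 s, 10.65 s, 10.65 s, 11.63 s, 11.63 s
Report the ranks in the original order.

1, 4, 4, 1, 1

Sorted (descending): 11.63, 11.63, 11.63, 10.65, 10.65
The 3 values of 11.63 occupy positions 1–3 → each gets rank 1.
The 2 values of 10.65 occupy positions 4–5 → each gets rank 4.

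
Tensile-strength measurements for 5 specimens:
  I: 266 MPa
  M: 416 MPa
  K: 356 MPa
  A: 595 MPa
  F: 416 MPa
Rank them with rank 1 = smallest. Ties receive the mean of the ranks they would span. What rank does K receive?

Sorted (ascending): 266, 356, 416, 416, 595
The 2 values of 416 occupy positions 3–4 → average rank (3+4)/2 = 3.5.
K has value 356 MPa → rank 2.

2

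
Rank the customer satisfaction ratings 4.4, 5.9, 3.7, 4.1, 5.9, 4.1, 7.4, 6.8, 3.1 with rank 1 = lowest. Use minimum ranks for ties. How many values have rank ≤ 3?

Sorted (ascending): 3.1, 3.7, 4.1, 4.1, 4.4, 5.9, 5.9, 6.8, 7.4
The 2 values of 4.1 occupy positions 3–4 → each gets rank 3.
The 2 values of 5.9 occupy positions 6–7 → each gets rank 6.
Ranks ≤ 3: {1, 2, 3, 3} → 4 values.

4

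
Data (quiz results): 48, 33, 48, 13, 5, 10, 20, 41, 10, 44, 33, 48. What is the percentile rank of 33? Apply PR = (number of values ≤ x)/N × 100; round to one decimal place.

N = 12.
Strictly below 33: 5. Equal to 33: 2.
PR = 7/12 × 100 = 58.3

58.3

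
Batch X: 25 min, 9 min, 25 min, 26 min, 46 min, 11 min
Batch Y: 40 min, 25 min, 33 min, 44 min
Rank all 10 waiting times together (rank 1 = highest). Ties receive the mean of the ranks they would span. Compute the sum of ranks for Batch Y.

Sorted (descending): 46, 44, 40, 33, 26, 25, 25, 25, 11, 9
The 3 values of 25 occupy positions 6–8 → average rank 7.
Batch Y values → pooled ranks: 40→3, 25→7, 33→4, 44→2
Rank sum = 3 + 7 + 4 + 2 = 16

16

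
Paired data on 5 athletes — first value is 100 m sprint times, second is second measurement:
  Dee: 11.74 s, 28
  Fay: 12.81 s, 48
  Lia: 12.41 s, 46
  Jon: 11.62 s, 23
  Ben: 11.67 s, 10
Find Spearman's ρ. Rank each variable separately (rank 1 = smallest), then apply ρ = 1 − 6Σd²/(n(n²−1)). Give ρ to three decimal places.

Ranks of variable 1: 3, 5, 4, 1, 2
Ranks of variable 2: 3, 5, 4, 2, 1
d = r₁ − r₂: 0, 0, 0, -1, 1
d²: 0, 0, 0, 1, 1; Σd² = 2
ρ = 1 − 6·2/(5·24) = 1 − 12/120 = 0.900

0.900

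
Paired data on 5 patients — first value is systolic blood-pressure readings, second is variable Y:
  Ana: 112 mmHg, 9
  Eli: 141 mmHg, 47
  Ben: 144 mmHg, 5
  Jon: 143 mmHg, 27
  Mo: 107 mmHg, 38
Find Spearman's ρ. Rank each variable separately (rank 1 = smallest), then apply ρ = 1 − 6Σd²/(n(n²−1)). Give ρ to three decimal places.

-0.500

Ranks of variable 1: 2, 3, 5, 4, 1
Ranks of variable 2: 2, 5, 1, 3, 4
d = r₁ − r₂: 0, -2, 4, 1, -3
d²: 0, 4, 16, 1, 9; Σd² = 30
ρ = 1 − 6·30/(5·24) = 1 − 180/120 = -0.500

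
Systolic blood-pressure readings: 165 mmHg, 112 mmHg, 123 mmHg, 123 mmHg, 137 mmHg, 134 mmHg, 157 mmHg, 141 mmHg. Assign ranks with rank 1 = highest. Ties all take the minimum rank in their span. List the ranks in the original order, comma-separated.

1, 8, 6, 6, 4, 5, 2, 3

Sorted (descending): 165, 157, 141, 137, 134, 123, 123, 112
The 2 values of 123 occupy positions 6–7 → each gets rank 6.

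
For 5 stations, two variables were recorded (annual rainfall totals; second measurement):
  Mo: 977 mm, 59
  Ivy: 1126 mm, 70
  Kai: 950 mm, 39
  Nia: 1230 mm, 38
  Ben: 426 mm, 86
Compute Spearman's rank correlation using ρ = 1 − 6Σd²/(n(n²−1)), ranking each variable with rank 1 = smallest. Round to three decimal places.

Ranks of variable 1: 3, 4, 2, 5, 1
Ranks of variable 2: 3, 4, 2, 1, 5
d = r₁ − r₂: 0, 0, 0, 4, -4
d²: 0, 0, 0, 16, 16; Σd² = 32
ρ = 1 − 6·32/(5·24) = 1 − 192/120 = -0.600

-0.600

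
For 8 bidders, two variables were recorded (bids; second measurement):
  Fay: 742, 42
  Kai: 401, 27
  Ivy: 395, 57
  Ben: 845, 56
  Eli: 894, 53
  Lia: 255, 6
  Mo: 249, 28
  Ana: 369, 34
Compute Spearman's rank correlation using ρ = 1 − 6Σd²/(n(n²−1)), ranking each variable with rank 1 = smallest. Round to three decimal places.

0.571

Ranks of variable 1: 6, 5, 4, 7, 8, 2, 1, 3
Ranks of variable 2: 5, 2, 8, 7, 6, 1, 3, 4
d = r₁ − r₂: 1, 3, -4, 0, 2, 1, -2, -1
d²: 1, 9, 16, 0, 4, 1, 4, 1; Σd² = 36
ρ = 1 − 6·36/(8·63) = 1 − 216/504 = 0.571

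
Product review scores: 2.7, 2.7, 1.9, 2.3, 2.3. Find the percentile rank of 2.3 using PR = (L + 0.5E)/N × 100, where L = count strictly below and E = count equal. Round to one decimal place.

N = 5.
Strictly below 2.3: 1. Equal to 2.3: 2.
PR = (1 + 0.5·2)/5 × 100 = 40.0

40.0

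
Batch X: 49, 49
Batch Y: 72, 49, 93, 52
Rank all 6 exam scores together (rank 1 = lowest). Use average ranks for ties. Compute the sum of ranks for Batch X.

Sorted (ascending): 49, 49, 49, 52, 72, 93
The 3 values of 49 occupy positions 1–3 → average rank 2.
Batch X values → pooled ranks: 49→2, 49→2
Rank sum = 2 + 2 = 4

4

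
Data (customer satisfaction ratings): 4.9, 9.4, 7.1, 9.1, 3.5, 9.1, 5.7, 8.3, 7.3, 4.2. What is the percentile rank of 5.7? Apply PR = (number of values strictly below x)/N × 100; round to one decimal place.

N = 10.
Strictly below 5.7: 3. Equal to 5.7: 1.
PR = 3/10 × 100 = 30.0

30.0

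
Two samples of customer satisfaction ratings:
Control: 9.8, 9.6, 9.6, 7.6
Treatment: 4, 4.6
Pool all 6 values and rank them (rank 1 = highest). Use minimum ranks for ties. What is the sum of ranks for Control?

Sorted (descending): 9.8, 9.6, 9.6, 7.6, 4.6, 4
The 2 values of 9.6 occupy positions 2–3 → each gets rank 2.
Control values → pooled ranks: 9.8→1, 9.6→2, 9.6→2, 7.6→4
Rank sum = 1 + 2 + 2 + 4 = 9

9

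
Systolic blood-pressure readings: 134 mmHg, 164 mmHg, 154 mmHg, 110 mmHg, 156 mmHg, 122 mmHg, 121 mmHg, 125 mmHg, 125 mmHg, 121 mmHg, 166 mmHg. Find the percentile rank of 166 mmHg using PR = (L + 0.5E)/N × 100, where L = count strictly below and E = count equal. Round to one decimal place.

N = 11.
Strictly below 166: 10. Equal to 166: 1.
PR = (10 + 0.5·1)/11 × 100 = 95.5

95.5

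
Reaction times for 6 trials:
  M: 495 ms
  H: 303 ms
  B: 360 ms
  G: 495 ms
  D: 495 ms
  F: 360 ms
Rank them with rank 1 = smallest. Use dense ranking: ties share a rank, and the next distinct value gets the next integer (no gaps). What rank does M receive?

3

Sorted (ascending): 303, 360, 360, 495, 495, 495
The 2 values of 360 share dense rank 2.
The 3 values of 495 share dense rank 3.
Remaining distinct values take the next consecutive integers.
M has value 495 ms → rank 3.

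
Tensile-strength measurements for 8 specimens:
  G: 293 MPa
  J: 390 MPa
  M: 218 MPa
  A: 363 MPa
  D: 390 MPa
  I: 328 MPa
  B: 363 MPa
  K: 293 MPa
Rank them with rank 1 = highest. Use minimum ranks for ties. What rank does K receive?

6

Sorted (descending): 390, 390, 363, 363, 328, 293, 293, 218
The 2 values of 390 occupy positions 1–2 → each gets rank 1.
The 2 values of 363 occupy positions 3–4 → each gets rank 3.
The 2 values of 293 occupy positions 6–7 → each gets rank 6.
K has value 293 MPa → rank 6.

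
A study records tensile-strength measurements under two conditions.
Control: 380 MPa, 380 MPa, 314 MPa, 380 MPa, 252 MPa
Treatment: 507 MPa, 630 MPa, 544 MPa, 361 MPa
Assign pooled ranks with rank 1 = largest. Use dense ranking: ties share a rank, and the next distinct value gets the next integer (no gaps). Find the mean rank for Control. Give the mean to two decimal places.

Sorted (descending): 630, 544, 507, 380, 380, 380, 361, 314, 252
The 3 values of 380 share dense rank 4.
Remaining distinct values take the next consecutive integers.
Control values → pooled ranks: 380→4, 380→4, 314→6, 380→4, 252→7
Mean rank = (4 + 4 + 6 + 4 + 7) / 5 = 5.00

5.00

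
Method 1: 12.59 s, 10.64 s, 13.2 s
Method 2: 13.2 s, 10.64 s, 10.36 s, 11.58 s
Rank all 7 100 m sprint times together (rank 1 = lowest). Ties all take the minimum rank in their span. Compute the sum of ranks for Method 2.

Sorted (ascending): 10.36, 10.64, 10.64, 11.58, 12.59, 13.2, 13.2
The 2 values of 10.64 occupy positions 2–3 → each gets rank 2.
The 2 values of 13.2 occupy positions 6–7 → each gets rank 6.
Method 2 values → pooled ranks: 13.2→6, 10.64→2, 10.36→1, 11.58→4
Rank sum = 6 + 2 + 1 + 4 = 13

13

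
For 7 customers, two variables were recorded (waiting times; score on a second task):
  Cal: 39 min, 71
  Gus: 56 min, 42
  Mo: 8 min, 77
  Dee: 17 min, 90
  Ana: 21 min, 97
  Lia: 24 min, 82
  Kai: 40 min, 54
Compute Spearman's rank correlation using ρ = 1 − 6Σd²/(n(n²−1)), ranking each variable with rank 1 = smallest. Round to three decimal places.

-0.750

Ranks of variable 1: 5, 7, 1, 2, 3, 4, 6
Ranks of variable 2: 3, 1, 4, 6, 7, 5, 2
d = r₁ − r₂: 2, 6, -3, -4, -4, -1, 4
d²: 4, 36, 9, 16, 16, 1, 16; Σd² = 98
ρ = 1 − 6·98/(7·48) = 1 − 588/336 = -0.750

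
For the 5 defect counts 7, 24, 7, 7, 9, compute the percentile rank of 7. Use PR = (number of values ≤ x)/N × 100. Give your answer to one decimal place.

60.0

N = 5.
Strictly below 7: 0. Equal to 7: 3.
PR = 3/5 × 100 = 60.0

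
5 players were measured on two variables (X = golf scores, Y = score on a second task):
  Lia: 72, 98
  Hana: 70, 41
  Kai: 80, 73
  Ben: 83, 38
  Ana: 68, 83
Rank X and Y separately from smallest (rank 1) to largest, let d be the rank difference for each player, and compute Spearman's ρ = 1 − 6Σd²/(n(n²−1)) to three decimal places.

-0.500

Ranks of variable 1: 3, 2, 4, 5, 1
Ranks of variable 2: 5, 2, 3, 1, 4
d = r₁ − r₂: -2, 0, 1, 4, -3
d²: 4, 0, 1, 16, 9; Σd² = 30
ρ = 1 − 6·30/(5·24) = 1 − 180/120 = -0.500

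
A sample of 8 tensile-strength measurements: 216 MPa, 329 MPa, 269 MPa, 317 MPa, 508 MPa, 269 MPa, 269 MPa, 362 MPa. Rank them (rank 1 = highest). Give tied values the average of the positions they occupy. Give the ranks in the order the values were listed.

8, 3, 6, 4, 1, 6, 6, 2

Sorted (descending): 508, 362, 329, 317, 269, 269, 269, 216
The 3 values of 269 occupy positions 5–7 → average rank 6.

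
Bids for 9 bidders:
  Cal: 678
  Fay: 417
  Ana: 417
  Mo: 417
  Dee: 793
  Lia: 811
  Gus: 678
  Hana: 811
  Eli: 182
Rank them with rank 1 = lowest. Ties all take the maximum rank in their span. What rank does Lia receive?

9

Sorted (ascending): 182, 417, 417, 417, 678, 678, 793, 811, 811
The 3 values of 417 occupy positions 2–4 → each gets rank 4.
The 2 values of 678 occupy positions 5–6 → each gets rank 6.
The 2 values of 811 occupy positions 8–9 → each gets rank 9.
Lia has value 811 → rank 9.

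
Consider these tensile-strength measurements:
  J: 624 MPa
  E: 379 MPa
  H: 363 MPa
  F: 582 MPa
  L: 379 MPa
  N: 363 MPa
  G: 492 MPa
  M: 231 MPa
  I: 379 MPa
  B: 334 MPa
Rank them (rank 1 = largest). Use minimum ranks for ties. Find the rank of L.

Sorted (descending): 624, 582, 492, 379, 379, 379, 363, 363, 334, 231
The 3 values of 379 occupy positions 4–6 → each gets rank 4.
The 2 values of 363 occupy positions 7–8 → each gets rank 7.
L has value 379 MPa → rank 4.

4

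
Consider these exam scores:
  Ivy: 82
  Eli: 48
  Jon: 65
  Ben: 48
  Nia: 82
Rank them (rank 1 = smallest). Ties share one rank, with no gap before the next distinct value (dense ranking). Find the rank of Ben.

Sorted (ascending): 48, 48, 65, 82, 82
The 2 values of 48 share dense rank 1.
The 2 values of 82 share dense rank 3.
Remaining distinct values take the next consecutive integers.
Ben has value 48 → rank 1.

1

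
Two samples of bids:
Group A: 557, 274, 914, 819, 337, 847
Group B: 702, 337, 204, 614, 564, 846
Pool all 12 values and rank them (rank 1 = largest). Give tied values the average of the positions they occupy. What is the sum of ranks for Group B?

Sorted (descending): 914, 847, 846, 819, 702, 614, 564, 557, 337, 337, 274, 204
The 2 values of 337 occupy positions 9–10 → average rank (9+10)/2 = 9.5.
Group B values → pooled ranks: 702→5, 337→9.5, 204→12, 614→6, 564→7, 846→3
Rank sum = 5 + 9.5 + 12 + 6 + 7 + 3 = 42.5

42.5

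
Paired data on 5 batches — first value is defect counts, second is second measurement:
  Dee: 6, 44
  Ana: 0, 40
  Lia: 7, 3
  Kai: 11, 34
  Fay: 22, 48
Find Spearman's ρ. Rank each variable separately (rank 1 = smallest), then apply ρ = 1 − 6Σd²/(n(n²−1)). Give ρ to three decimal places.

0.200

Ranks of variable 1: 2, 1, 3, 4, 5
Ranks of variable 2: 4, 3, 1, 2, 5
d = r₁ − r₂: -2, -2, 2, 2, 0
d²: 4, 4, 4, 4, 0; Σd² = 16
ρ = 1 − 6·16/(5·24) = 1 − 96/120 = 0.200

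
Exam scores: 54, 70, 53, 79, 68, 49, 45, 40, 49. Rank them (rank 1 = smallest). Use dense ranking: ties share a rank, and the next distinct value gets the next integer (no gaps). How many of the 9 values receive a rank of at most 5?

Sorted (ascending): 40, 45, 49, 49, 53, 54, 68, 70, 79
The 2 values of 49 share dense rank 3.
Remaining distinct values take the next consecutive integers.
Ranks ≤ 5: {1, 2, 3, 3, 4, 5} → 6 values.

6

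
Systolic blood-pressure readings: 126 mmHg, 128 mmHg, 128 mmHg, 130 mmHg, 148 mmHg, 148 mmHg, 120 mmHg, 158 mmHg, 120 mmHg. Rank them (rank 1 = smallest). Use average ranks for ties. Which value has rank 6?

130

Sorted (ascending): 120, 120, 126, 128, 128, 130, 148, 148, 158
The 2 values of 120 occupy positions 1–2 → average rank (1+2)/2 = 1.5.
The 2 values of 128 occupy positions 4–5 → average rank (4+5)/2 = 4.5.
The 2 values of 148 occupy positions 7–8 → average rank (7+8)/2 = 7.5.
Rank 6 → value 130.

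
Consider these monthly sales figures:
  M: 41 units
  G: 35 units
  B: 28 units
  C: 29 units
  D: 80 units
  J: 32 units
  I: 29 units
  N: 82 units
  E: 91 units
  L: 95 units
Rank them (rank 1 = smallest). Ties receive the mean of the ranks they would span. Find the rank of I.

2.5

Sorted (ascending): 28, 29, 29, 32, 35, 41, 80, 82, 91, 95
The 2 values of 29 occupy positions 2–3 → average rank (2+3)/2 = 2.5.
I has value 29 units → rank 2.5.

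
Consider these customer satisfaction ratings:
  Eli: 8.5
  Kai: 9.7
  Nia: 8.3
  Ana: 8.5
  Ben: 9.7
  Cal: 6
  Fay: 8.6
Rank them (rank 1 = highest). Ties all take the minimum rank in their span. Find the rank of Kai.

1

Sorted (descending): 9.7, 9.7, 8.6, 8.5, 8.5, 8.3, 6
The 2 values of 9.7 occupy positions 1–2 → each gets rank 1.
The 2 values of 8.5 occupy positions 4–5 → each gets rank 4.
Kai has value 9.7 → rank 1.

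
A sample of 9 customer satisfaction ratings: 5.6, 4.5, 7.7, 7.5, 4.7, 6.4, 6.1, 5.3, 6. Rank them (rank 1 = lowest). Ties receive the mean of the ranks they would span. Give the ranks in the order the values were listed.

Sorted (ascending): 4.5, 4.7, 5.3, 5.6, 6, 6.1, 6.4, 7.5, 7.7
No ties — each value takes its position as its rank.

4, 1, 9, 8, 2, 7, 6, 3, 5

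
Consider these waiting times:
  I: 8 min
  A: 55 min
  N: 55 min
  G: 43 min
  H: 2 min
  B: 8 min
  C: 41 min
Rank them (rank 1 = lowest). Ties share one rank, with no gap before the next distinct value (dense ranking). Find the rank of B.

2

Sorted (ascending): 2, 8, 8, 41, 43, 55, 55
The 2 values of 8 share dense rank 2.
The 2 values of 55 share dense rank 5.
Remaining distinct values take the next consecutive integers.
B has value 8 min → rank 2.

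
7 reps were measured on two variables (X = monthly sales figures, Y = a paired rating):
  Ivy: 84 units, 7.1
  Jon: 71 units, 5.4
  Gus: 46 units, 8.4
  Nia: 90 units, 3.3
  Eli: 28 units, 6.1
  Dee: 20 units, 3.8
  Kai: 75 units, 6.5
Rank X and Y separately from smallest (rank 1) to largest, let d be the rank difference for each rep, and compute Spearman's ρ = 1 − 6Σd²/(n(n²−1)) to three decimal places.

-0.036

Ranks of variable 1: 6, 4, 3, 7, 2, 1, 5
Ranks of variable 2: 6, 3, 7, 1, 4, 2, 5
d = r₁ − r₂: 0, 1, -4, 6, -2, -1, 0
d²: 0, 1, 16, 36, 4, 1, 0; Σd² = 58
ρ = 1 − 6·58/(7·48) = 1 − 348/336 = -0.036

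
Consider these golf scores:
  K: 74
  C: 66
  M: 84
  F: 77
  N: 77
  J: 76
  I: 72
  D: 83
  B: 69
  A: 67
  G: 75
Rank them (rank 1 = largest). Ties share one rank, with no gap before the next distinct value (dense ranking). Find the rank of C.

10

Sorted (descending): 84, 83, 77, 77, 76, 75, 74, 72, 69, 67, 66
The 2 values of 77 share dense rank 3.
Remaining distinct values take the next consecutive integers.
C has value 66 → rank 10.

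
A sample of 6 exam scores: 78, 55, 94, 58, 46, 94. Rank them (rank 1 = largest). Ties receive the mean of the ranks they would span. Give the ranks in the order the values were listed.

3, 5, 1.5, 4, 6, 1.5

Sorted (descending): 94, 94, 78, 58, 55, 46
The 2 values of 94 occupy positions 1–2 → average rank (1+2)/2 = 1.5.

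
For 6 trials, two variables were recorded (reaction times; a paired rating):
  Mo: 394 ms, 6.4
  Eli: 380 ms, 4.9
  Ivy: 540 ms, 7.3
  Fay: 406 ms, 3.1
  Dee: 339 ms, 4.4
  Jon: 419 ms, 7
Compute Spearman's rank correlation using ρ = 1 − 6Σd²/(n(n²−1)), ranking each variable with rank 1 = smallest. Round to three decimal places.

0.657

Ranks of variable 1: 3, 2, 6, 4, 1, 5
Ranks of variable 2: 4, 3, 6, 1, 2, 5
d = r₁ − r₂: -1, -1, 0, 3, -1, 0
d²: 1, 1, 0, 9, 1, 0; Σd² = 12
ρ = 1 − 6·12/(6·35) = 1 − 72/210 = 0.657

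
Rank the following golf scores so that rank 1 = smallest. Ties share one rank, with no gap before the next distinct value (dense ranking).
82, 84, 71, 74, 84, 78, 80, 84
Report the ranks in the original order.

Sorted (ascending): 71, 74, 78, 80, 82, 84, 84, 84
The 3 values of 84 share dense rank 6.
Remaining distinct values take the next consecutive integers.

5, 6, 1, 2, 6, 3, 4, 6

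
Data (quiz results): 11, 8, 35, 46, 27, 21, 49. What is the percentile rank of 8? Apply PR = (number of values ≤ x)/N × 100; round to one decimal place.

14.3

N = 7.
Strictly below 8: 0. Equal to 8: 1.
PR = 1/7 × 100 = 14.3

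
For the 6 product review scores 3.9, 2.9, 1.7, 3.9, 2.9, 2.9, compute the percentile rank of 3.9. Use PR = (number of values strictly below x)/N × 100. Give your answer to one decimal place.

N = 6.
Strictly below 3.9: 4. Equal to 3.9: 2.
PR = 4/6 × 100 = 66.7

66.7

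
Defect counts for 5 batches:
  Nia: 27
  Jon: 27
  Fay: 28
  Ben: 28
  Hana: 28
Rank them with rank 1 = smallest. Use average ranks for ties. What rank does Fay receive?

4

Sorted (ascending): 27, 27, 28, 28, 28
The 2 values of 27 occupy positions 1–2 → average rank (1+2)/2 = 1.5.
The 3 values of 28 occupy positions 3–5 → average rank 4.
Fay has value 28 → rank 4.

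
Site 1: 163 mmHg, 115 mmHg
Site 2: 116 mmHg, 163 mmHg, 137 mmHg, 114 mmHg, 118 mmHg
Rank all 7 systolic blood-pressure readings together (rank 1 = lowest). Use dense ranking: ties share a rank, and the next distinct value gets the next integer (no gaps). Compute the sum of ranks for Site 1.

8

Sorted (ascending): 114, 115, 116, 118, 137, 163, 163
The 2 values of 163 share dense rank 6.
Remaining distinct values take the next consecutive integers.
Site 1 values → pooled ranks: 163→6, 115→2
Rank sum = 6 + 2 = 8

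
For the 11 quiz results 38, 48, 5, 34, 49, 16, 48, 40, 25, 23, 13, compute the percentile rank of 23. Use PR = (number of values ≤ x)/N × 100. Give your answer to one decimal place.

36.4

N = 11.
Strictly below 23: 3. Equal to 23: 1.
PR = 4/11 × 100 = 36.4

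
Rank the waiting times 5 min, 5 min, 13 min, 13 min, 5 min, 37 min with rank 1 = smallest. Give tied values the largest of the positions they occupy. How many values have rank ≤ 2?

0

Sorted (ascending): 5, 5, 5, 13, 13, 37
The 3 values of 5 occupy positions 1–3 → each gets rank 3.
The 2 values of 13 occupy positions 4–5 → each gets rank 5.
Ranks ≤ 2: {} → 0 values.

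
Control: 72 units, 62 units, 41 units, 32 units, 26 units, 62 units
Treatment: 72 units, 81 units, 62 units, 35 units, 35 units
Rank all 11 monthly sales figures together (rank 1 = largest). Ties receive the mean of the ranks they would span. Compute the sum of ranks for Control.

40.5

Sorted (descending): 81, 72, 72, 62, 62, 62, 41, 35, 35, 32, 26
The 2 values of 72 occupy positions 2–3 → average rank (2+3)/2 = 2.5.
The 3 values of 62 occupy positions 4–6 → average rank 5.
The 2 values of 35 occupy positions 8–9 → average rank (8+9)/2 = 8.5.
Control values → pooled ranks: 72→2.5, 62→5, 41→7, 32→10, 26→11, 62→5
Rank sum = 2.5 + 5 + 7 + 10 + 11 + 5 = 40.5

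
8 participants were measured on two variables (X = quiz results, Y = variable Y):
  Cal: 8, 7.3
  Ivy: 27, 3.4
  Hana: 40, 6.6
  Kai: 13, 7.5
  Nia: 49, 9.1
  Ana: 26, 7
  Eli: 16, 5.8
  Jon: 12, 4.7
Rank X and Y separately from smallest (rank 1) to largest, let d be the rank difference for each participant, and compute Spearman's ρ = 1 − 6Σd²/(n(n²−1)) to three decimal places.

0.095

Ranks of variable 1: 1, 6, 7, 3, 8, 5, 4, 2
Ranks of variable 2: 6, 1, 4, 7, 8, 5, 3, 2
d = r₁ − r₂: -5, 5, 3, -4, 0, 0, 1, 0
d²: 25, 25, 9, 16, 0, 0, 1, 0; Σd² = 76
ρ = 1 − 6·76/(8·63) = 1 − 456/504 = 0.095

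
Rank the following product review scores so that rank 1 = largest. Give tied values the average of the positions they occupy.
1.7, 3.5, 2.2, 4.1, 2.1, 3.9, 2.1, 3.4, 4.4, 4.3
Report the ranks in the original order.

Sorted (descending): 4.4, 4.3, 4.1, 3.9, 3.5, 3.4, 2.2, 2.1, 2.1, 1.7
The 2 values of 2.1 occupy positions 8–9 → average rank (8+9)/2 = 8.5.

10, 5, 7, 3, 8.5, 4, 8.5, 6, 1, 2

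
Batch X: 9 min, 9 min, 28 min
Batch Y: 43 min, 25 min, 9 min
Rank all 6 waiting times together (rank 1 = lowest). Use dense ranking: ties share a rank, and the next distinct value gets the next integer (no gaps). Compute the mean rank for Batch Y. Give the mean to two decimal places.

2.33

Sorted (ascending): 9, 9, 9, 25, 28, 43
The 3 values of 9 share dense rank 1.
Remaining distinct values take the next consecutive integers.
Batch Y values → pooled ranks: 43→4, 25→2, 9→1
Mean rank = (4 + 2 + 1) / 3 = 2.33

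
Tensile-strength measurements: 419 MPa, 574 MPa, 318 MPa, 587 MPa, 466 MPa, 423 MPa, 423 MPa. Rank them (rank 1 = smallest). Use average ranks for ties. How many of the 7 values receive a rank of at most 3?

2

Sorted (ascending): 318, 419, 423, 423, 466, 574, 587
The 2 values of 423 occupy positions 3–4 → average rank (3+4)/2 = 3.5.
Ranks ≤ 3: {1, 2} → 2 values.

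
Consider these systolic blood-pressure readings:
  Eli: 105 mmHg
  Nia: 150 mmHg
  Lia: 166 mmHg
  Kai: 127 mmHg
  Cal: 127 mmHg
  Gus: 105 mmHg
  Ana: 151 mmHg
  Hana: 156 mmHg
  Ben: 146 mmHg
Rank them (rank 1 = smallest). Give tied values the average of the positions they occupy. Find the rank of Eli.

1.5

Sorted (ascending): 105, 105, 127, 127, 146, 150, 151, 156, 166
The 2 values of 105 occupy positions 1–2 → average rank (1+2)/2 = 1.5.
The 2 values of 127 occupy positions 3–4 → average rank (3+4)/2 = 3.5.
Eli has value 105 mmHg → rank 1.5.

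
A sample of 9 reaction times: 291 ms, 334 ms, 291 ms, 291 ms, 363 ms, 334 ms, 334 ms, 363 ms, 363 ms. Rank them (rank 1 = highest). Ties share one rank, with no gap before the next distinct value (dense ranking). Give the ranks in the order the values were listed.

Sorted (descending): 363, 363, 363, 334, 334, 334, 291, 291, 291
The 3 values of 363 share dense rank 1.
The 3 values of 334 share dense rank 2.
The 3 values of 291 share dense rank 3.

3, 2, 3, 3, 1, 2, 2, 1, 1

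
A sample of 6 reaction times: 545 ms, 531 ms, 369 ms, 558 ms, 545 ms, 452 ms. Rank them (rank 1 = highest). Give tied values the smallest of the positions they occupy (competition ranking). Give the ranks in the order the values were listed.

2, 4, 6, 1, 2, 5

Sorted (descending): 558, 545, 545, 531, 452, 369
The 2 values of 545 occupy positions 2–3 → each gets rank 2.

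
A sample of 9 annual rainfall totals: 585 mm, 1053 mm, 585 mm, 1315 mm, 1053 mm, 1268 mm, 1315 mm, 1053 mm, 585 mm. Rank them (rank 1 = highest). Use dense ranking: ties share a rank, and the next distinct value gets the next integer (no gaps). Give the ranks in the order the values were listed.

4, 3, 4, 1, 3, 2, 1, 3, 4

Sorted (descending): 1315, 1315, 1268, 1053, 1053, 1053, 585, 585, 585
The 2 values of 1315 share dense rank 1.
The 3 values of 1053 share dense rank 3.
The 3 values of 585 share dense rank 4.
Remaining distinct values take the next consecutive integers.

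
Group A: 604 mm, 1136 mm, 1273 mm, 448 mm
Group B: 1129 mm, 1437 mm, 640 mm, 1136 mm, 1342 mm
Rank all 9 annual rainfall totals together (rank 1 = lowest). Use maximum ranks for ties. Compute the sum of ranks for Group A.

16

Sorted (ascending): 448, 604, 640, 1129, 1136, 1136, 1273, 1342, 1437
The 2 values of 1136 occupy positions 5–6 → each gets rank 6.
Group A values → pooled ranks: 604→2, 1136→6, 1273→7, 448→1
Rank sum = 2 + 6 + 7 + 1 = 16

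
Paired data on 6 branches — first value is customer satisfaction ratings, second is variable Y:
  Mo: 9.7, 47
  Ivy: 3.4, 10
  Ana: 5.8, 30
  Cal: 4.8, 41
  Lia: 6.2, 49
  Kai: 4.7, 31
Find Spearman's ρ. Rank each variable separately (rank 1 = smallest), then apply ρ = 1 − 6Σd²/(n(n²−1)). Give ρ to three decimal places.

Ranks of variable 1: 6, 1, 4, 3, 5, 2
Ranks of variable 2: 5, 1, 2, 4, 6, 3
d = r₁ − r₂: 1, 0, 2, -1, -1, -1
d²: 1, 0, 4, 1, 1, 1; Σd² = 8
ρ = 1 − 6·8/(6·35) = 1 − 48/210 = 0.771

0.771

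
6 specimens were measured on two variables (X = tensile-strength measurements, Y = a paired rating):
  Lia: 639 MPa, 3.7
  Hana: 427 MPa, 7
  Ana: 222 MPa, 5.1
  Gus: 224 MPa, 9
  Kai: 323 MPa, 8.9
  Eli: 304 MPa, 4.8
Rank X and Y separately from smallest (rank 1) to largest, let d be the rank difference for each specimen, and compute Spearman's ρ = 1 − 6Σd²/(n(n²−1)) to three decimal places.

-0.371

Ranks of variable 1: 6, 5, 1, 2, 4, 3
Ranks of variable 2: 1, 4, 3, 6, 5, 2
d = r₁ − r₂: 5, 1, -2, -4, -1, 1
d²: 25, 1, 4, 16, 1, 1; Σd² = 48
ρ = 1 − 6·48/(6·35) = 1 − 288/210 = -0.371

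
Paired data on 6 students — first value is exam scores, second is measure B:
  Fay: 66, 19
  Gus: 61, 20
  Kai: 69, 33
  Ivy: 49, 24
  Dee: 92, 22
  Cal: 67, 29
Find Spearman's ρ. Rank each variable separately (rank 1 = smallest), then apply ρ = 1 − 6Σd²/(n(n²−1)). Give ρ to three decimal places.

0.314

Ranks of variable 1: 3, 2, 5, 1, 6, 4
Ranks of variable 2: 1, 2, 6, 4, 3, 5
d = r₁ − r₂: 2, 0, -1, -3, 3, -1
d²: 4, 0, 1, 9, 9, 1; Σd² = 24
ρ = 1 − 6·24/(6·35) = 1 − 144/210 = 0.314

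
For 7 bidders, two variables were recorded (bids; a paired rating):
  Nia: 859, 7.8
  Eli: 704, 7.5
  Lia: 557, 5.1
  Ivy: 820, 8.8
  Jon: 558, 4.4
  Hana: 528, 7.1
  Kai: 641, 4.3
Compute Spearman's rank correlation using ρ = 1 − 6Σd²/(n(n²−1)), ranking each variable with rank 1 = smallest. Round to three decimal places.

0.607

Ranks of variable 1: 7, 5, 2, 6, 3, 1, 4
Ranks of variable 2: 6, 5, 3, 7, 2, 4, 1
d = r₁ − r₂: 1, 0, -1, -1, 1, -3, 3
d²: 1, 0, 1, 1, 1, 9, 9; Σd² = 22
ρ = 1 − 6·22/(7·48) = 1 − 132/336 = 0.607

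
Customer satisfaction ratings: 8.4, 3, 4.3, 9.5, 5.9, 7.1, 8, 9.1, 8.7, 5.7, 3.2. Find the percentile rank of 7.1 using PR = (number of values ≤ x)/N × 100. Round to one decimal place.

N = 11.
Strictly below 7.1: 5. Equal to 7.1: 1.
PR = 6/11 × 100 = 54.5

54.5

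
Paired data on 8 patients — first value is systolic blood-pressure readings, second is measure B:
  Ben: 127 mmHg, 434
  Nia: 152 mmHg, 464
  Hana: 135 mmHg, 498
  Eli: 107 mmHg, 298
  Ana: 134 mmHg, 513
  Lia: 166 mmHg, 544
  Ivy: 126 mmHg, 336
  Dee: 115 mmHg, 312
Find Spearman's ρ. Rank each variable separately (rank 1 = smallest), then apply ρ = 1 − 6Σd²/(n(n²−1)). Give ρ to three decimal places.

Ranks of variable 1: 4, 7, 6, 1, 5, 8, 3, 2
Ranks of variable 2: 4, 5, 6, 1, 7, 8, 3, 2
d = r₁ − r₂: 0, 2, 0, 0, -2, 0, 0, 0
d²: 0, 4, 0, 0, 4, 0, 0, 0; Σd² = 8
ρ = 1 − 6·8/(8·63) = 1 − 48/504 = 0.905

0.905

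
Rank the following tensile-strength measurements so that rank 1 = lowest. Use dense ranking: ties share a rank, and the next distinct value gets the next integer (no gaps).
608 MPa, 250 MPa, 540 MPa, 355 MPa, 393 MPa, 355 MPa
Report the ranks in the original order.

5, 1, 4, 2, 3, 2

Sorted (ascending): 250, 355, 355, 393, 540, 608
The 2 values of 355 share dense rank 2.
Remaining distinct values take the next consecutive integers.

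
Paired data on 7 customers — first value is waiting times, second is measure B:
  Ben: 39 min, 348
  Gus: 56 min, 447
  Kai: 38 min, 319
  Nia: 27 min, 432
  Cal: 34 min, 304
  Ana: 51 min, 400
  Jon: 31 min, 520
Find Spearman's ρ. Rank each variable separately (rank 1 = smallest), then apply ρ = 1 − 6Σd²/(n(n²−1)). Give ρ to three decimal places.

Ranks of variable 1: 5, 7, 4, 1, 3, 6, 2
Ranks of variable 2: 3, 6, 2, 5, 1, 4, 7
d = r₁ − r₂: 2, 1, 2, -4, 2, 2, -5
d²: 4, 1, 4, 16, 4, 4, 25; Σd² = 58
ρ = 1 − 6·58/(7·48) = 1 − 348/336 = -0.036

-0.036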